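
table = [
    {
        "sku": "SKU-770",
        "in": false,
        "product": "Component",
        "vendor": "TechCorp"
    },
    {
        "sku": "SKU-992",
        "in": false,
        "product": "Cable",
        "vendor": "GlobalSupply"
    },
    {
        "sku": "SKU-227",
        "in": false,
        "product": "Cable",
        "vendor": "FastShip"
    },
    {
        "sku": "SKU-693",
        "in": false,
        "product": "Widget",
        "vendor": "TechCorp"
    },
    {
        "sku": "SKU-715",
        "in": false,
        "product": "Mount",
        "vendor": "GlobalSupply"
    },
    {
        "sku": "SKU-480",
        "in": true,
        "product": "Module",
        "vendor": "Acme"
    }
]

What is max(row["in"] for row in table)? True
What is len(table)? 6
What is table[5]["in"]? True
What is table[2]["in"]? False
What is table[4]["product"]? "Mount"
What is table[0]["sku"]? "SKU-770"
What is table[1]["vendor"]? "GlobalSupply"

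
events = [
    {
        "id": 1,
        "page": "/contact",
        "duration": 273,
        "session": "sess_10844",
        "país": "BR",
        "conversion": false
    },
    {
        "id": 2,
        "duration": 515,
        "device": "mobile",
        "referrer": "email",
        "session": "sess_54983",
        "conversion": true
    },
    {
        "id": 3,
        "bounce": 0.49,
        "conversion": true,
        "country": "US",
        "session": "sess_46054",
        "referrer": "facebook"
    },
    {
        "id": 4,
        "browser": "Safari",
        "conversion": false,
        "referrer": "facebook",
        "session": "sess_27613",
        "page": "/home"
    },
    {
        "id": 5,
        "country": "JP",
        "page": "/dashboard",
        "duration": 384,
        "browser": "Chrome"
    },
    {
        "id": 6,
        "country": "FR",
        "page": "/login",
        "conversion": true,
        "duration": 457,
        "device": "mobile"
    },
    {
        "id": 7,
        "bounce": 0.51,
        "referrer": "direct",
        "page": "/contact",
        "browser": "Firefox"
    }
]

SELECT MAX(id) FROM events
7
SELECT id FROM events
[1, 2, 3, 4, 5, 6, 7]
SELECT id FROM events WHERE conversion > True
[]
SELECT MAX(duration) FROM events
515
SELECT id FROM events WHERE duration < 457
[1, 5]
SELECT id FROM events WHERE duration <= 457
[1, 5, 6]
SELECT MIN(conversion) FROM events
False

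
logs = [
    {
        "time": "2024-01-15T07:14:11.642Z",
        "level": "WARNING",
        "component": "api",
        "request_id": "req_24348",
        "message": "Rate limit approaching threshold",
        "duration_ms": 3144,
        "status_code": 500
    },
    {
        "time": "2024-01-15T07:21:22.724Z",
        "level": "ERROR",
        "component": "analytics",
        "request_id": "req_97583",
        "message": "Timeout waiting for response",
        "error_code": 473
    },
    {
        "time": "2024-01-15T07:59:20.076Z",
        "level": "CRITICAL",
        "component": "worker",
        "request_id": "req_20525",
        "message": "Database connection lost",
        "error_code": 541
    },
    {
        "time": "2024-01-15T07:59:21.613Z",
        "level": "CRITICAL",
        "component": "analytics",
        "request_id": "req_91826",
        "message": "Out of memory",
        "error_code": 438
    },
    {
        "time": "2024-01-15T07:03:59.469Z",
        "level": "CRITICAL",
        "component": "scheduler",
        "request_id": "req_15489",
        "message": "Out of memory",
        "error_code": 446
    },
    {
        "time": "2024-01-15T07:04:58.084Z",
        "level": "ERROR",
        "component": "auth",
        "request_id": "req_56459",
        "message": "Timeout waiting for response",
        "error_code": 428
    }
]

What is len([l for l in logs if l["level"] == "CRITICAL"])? 3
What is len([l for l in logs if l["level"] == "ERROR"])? 2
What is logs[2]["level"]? "CRITICAL"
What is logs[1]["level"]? "ERROR"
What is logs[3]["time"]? "2024-01-15T07:59:21.613Z"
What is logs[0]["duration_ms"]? 3144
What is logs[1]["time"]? "2024-01-15T07:21:22.724Z"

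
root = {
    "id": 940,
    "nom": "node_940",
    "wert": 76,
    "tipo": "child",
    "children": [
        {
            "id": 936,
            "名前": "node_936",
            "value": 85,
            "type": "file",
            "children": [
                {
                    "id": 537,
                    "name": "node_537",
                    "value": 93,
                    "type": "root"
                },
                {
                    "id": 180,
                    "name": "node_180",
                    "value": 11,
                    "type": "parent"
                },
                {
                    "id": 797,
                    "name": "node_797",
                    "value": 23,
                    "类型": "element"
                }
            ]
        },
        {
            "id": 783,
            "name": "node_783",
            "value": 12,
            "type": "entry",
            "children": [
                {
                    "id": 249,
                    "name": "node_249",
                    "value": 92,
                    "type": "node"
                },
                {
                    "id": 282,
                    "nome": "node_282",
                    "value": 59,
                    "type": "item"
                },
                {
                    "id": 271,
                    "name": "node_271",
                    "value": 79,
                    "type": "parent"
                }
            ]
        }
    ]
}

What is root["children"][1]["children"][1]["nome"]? "node_282"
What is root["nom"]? "node_940"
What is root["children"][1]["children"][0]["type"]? "node"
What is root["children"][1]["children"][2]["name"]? "node_271"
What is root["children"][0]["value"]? 85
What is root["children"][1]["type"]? "entry"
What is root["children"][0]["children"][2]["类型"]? "element"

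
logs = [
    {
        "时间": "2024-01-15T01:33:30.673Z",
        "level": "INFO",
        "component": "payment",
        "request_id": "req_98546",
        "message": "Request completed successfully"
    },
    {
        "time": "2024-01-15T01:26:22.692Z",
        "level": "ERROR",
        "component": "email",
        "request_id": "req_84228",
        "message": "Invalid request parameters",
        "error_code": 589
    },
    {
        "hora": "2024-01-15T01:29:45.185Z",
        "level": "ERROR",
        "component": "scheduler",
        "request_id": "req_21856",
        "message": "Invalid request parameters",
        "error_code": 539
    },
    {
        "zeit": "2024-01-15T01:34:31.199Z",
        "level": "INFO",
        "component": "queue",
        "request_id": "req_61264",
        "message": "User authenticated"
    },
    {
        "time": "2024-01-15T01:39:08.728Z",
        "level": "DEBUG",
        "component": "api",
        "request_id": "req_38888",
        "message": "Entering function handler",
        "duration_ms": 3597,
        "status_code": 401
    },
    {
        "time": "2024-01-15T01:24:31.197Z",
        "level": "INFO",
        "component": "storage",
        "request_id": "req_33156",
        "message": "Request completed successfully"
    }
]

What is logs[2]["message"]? "Invalid request parameters"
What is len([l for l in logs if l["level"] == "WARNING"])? 0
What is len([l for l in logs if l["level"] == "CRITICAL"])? 0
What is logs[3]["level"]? "INFO"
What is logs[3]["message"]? "User authenticated"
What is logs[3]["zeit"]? "2024-01-15T01:34:31.199Z"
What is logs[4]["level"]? "DEBUG"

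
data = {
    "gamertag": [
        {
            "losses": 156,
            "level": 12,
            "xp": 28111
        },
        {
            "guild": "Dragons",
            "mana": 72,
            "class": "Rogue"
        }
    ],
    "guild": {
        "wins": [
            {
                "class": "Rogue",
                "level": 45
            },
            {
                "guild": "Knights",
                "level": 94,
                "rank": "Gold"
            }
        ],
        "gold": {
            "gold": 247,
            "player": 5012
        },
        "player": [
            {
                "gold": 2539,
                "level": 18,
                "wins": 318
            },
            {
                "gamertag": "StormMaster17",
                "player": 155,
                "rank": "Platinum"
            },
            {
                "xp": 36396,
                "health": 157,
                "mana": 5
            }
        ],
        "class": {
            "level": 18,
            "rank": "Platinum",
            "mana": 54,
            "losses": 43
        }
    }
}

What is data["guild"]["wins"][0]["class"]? "Rogue"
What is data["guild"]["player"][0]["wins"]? 318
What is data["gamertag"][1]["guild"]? "Dragons"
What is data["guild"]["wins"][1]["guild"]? "Knights"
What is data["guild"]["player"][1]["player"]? 155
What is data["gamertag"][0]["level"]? 12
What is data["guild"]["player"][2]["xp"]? 36396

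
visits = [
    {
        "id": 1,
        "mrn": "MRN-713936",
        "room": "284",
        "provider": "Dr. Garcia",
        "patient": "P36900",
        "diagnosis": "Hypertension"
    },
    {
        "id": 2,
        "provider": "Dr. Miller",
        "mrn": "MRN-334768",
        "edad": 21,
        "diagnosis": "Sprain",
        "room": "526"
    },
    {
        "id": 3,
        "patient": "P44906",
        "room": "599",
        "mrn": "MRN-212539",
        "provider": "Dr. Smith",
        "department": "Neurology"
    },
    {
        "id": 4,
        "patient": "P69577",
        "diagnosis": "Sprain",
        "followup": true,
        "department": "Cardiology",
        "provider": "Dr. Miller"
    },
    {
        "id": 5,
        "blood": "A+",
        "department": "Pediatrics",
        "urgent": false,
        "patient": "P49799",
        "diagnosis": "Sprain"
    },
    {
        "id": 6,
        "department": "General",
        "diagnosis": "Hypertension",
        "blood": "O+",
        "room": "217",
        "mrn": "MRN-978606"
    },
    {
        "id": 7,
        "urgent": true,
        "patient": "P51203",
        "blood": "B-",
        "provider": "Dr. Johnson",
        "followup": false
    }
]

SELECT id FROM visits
[1, 2, 3, 4, 5, 6, 7]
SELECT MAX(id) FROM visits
7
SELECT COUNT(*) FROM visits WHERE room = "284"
1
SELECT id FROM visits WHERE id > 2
[3, 4, 5, 6, 7]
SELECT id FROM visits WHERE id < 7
[1, 2, 3, 4, 5, 6]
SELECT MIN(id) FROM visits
1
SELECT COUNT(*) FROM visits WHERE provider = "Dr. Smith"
1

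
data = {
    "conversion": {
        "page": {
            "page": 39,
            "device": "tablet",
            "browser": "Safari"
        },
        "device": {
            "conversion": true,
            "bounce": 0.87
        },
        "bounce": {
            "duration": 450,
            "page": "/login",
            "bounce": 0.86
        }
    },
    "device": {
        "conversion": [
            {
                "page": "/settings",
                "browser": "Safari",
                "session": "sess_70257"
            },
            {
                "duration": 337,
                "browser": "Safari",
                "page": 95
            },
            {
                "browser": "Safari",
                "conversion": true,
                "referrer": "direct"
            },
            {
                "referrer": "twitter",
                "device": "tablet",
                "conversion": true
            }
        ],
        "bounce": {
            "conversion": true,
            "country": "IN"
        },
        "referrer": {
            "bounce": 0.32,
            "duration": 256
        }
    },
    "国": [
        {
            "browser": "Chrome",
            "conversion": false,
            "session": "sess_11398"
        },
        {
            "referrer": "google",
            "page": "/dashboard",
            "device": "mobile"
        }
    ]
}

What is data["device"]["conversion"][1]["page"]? 95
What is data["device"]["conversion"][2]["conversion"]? True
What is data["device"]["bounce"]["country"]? "IN"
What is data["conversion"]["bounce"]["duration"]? 450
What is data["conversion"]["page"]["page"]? 39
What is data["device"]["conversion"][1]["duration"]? 337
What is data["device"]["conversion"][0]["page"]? "/settings"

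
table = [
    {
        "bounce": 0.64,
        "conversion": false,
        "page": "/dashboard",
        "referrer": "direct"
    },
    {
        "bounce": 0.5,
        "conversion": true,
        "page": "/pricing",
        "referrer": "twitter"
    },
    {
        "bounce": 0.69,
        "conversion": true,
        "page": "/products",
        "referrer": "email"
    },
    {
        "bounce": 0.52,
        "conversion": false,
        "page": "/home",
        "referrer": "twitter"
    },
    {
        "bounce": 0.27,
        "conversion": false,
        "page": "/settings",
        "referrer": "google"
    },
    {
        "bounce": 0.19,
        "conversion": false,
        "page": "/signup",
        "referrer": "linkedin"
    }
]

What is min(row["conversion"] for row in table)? False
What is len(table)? 6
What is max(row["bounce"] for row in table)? 0.69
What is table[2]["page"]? "/products"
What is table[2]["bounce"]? 0.69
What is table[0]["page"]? "/dashboard"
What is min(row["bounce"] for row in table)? 0.19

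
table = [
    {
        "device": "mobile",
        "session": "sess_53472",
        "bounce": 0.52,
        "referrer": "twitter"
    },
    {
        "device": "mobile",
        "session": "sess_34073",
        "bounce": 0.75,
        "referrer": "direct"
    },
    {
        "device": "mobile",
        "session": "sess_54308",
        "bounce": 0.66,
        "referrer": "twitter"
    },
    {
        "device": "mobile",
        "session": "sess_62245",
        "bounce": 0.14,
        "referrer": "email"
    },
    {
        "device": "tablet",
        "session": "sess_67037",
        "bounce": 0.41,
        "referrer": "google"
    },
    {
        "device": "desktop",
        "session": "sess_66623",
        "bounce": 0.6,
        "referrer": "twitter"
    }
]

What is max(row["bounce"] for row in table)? 0.75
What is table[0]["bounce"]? 0.52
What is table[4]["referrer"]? "google"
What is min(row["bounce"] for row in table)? 0.14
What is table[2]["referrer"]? "twitter"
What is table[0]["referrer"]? "twitter"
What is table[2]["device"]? "mobile"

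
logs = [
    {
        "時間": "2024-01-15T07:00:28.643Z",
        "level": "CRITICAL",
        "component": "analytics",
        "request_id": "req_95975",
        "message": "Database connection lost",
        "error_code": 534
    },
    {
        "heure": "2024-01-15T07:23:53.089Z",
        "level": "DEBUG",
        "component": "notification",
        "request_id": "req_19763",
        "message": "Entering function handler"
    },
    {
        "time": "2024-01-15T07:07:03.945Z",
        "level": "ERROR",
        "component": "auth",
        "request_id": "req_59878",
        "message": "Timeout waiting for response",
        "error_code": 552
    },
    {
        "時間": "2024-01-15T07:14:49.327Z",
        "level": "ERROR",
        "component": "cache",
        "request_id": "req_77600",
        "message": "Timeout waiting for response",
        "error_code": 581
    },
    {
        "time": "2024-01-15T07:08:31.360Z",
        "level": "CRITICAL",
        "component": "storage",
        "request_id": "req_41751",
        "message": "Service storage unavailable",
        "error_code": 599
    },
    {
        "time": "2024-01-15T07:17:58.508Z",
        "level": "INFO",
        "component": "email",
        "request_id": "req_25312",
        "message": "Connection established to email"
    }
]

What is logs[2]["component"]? "auth"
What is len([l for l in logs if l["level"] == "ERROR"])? 2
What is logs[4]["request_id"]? "req_41751"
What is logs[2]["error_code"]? 552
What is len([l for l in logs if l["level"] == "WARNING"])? 0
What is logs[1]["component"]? "notification"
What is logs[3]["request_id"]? "req_77600"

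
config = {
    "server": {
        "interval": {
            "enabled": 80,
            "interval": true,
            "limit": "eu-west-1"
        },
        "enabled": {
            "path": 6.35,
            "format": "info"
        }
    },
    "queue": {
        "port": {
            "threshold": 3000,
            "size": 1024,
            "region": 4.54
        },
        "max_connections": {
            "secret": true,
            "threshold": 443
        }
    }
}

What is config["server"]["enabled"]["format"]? "info"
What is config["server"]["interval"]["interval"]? True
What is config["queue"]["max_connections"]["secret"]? True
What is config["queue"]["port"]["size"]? 1024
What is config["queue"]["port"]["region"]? 4.54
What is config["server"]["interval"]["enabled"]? 80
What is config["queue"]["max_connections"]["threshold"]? 443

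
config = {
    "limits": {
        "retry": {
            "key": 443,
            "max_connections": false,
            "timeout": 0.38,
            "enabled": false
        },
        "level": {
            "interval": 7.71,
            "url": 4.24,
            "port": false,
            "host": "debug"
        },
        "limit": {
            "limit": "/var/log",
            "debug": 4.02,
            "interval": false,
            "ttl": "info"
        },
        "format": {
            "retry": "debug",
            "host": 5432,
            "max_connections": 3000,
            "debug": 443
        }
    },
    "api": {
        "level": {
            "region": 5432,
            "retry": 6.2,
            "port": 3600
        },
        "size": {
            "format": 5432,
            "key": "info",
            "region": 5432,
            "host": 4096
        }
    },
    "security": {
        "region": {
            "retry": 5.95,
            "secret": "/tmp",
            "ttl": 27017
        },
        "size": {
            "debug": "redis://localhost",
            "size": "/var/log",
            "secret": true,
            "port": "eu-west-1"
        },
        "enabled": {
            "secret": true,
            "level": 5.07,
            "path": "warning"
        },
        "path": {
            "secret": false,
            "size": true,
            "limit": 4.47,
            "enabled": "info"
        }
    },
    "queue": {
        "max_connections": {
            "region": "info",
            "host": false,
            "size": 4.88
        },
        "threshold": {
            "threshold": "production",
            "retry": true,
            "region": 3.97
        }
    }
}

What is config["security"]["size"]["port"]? "eu-west-1"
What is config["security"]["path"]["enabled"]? "info"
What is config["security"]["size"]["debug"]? "redis://localhost"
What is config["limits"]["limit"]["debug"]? 4.02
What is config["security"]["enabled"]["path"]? "warning"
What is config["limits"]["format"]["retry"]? "debug"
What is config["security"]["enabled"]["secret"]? True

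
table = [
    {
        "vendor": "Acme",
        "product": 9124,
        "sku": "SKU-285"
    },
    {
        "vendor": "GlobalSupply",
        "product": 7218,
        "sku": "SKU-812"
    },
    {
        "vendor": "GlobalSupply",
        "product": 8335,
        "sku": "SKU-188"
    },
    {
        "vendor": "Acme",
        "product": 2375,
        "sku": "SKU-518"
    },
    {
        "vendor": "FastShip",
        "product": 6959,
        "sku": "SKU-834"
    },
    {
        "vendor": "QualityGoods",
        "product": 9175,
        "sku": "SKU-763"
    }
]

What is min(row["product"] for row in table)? 2375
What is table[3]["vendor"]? "Acme"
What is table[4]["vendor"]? "FastShip"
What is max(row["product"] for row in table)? 9175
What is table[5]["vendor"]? "QualityGoods"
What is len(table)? 6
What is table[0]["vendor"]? "Acme"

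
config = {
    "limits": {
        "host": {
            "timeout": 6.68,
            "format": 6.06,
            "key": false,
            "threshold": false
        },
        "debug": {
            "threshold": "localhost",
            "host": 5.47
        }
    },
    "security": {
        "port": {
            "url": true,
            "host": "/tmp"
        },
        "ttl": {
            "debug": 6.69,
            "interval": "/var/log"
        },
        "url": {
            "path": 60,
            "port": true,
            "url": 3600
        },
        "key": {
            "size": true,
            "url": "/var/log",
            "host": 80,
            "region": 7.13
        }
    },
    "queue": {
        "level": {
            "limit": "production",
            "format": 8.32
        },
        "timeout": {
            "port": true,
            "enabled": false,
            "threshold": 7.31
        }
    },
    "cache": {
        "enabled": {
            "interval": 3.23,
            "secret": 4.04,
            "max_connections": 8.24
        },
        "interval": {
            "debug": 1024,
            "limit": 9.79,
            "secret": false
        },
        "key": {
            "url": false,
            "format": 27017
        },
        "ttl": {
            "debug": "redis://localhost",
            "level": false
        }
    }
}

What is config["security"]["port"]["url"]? True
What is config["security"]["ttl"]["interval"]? "/var/log"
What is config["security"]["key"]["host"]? 80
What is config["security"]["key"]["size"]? True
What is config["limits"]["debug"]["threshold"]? "localhost"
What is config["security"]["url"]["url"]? 3600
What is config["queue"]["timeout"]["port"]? True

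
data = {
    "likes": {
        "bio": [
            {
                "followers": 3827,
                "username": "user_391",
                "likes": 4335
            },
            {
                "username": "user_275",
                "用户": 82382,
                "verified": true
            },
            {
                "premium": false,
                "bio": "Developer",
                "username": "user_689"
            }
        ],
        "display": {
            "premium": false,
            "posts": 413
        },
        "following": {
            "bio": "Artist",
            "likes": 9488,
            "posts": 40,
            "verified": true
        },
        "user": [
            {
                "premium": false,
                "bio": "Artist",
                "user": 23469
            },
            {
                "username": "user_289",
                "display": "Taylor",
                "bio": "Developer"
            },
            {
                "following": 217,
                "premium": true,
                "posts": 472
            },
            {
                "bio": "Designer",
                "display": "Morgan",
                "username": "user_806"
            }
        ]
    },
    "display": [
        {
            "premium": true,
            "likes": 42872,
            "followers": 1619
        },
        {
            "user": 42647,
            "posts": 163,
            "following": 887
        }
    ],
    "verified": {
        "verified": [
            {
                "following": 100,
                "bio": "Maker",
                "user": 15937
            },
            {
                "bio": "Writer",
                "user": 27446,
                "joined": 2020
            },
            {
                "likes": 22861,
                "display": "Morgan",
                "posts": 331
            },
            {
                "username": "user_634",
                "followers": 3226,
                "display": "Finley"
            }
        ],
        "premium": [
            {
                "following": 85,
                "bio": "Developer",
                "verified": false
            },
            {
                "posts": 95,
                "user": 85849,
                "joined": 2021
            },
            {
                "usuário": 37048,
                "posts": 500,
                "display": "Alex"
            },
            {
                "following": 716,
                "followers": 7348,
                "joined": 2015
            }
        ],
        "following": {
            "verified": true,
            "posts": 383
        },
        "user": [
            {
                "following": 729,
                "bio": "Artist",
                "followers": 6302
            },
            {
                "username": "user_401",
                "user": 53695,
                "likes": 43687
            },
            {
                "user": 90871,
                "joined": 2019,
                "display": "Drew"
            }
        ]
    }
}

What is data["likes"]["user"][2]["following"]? 217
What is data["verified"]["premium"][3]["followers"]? 7348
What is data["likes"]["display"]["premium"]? False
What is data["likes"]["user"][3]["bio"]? "Designer"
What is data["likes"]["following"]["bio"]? "Artist"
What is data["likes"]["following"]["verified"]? True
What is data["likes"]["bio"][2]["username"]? "user_689"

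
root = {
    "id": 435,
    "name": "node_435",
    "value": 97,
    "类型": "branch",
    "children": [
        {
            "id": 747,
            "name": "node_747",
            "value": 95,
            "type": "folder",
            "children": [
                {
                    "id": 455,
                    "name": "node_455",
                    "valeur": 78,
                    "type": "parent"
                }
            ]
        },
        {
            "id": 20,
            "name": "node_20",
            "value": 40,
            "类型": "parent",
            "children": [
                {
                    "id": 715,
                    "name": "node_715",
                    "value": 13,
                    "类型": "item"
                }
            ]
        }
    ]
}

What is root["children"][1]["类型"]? "parent"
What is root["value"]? 97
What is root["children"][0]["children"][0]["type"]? "parent"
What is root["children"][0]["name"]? "node_747"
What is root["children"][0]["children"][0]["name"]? "node_455"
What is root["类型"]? "branch"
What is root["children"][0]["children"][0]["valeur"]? 78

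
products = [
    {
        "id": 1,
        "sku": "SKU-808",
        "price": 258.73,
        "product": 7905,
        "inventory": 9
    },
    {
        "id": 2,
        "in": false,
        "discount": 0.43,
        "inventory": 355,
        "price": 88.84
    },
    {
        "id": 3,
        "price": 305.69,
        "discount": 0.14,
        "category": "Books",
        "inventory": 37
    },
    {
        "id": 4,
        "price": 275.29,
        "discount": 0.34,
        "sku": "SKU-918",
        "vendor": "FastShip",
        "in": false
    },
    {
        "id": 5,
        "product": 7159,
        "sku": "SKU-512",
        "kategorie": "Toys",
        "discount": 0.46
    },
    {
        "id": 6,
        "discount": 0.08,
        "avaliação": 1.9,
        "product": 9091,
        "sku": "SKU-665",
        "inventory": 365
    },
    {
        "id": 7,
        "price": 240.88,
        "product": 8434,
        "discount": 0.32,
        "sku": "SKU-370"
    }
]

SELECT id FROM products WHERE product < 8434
[1, 5]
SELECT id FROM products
[1, 2, 3, 4, 5, 6, 7]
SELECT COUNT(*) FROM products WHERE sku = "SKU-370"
1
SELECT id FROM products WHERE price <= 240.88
[2, 7]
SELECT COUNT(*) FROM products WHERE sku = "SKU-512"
1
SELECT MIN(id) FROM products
1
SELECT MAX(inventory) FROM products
365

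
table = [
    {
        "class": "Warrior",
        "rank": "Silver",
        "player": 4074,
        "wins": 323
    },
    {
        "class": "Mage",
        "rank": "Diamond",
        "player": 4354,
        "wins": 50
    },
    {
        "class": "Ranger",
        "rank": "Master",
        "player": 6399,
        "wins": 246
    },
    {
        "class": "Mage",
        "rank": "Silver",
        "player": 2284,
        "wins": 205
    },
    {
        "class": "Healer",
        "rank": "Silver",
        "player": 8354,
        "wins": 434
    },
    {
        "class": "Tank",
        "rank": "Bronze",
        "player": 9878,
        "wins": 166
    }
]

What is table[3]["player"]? 2284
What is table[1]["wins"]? 50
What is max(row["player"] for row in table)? 9878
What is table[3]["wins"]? 205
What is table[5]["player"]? 9878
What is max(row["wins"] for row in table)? 434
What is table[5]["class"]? "Tank"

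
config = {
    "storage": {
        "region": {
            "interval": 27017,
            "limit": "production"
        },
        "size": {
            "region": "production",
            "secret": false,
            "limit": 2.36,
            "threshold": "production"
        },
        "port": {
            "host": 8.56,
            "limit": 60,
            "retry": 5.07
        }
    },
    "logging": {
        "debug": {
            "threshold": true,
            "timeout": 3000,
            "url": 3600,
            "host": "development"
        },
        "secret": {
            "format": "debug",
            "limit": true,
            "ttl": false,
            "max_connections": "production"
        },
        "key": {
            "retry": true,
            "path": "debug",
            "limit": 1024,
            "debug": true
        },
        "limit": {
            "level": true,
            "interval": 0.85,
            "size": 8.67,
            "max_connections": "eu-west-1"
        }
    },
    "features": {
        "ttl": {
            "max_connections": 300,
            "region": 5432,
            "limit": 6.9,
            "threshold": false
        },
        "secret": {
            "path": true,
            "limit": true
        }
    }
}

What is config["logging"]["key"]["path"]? "debug"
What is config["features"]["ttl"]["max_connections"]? 300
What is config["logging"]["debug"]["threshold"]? True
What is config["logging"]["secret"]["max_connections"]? "production"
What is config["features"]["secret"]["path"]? True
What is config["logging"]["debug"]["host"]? "development"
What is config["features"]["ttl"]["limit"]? 6.9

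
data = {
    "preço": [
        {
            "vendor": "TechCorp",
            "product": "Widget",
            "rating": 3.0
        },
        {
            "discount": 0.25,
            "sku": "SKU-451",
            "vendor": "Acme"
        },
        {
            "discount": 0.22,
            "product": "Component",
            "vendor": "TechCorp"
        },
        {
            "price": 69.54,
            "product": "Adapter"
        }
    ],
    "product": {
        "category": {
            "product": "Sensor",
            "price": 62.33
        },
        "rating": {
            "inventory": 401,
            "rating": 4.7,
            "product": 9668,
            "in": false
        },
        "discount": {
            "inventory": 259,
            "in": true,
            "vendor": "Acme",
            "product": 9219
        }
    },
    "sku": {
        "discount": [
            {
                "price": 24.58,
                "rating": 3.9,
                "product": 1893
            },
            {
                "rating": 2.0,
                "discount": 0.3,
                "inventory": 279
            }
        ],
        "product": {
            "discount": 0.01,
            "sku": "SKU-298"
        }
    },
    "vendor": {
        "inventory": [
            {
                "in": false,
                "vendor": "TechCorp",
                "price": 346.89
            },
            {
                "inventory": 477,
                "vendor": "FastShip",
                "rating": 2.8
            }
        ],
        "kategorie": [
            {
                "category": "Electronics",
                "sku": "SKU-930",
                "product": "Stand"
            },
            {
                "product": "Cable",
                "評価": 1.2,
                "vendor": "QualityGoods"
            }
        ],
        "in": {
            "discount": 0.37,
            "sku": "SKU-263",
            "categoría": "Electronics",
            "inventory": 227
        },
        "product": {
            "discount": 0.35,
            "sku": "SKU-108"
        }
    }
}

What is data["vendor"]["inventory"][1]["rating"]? 2.8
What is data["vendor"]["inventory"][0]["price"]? 346.89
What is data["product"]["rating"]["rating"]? 4.7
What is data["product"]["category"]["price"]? 62.33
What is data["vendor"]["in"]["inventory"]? 227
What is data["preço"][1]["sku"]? "SKU-451"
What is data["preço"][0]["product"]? "Widget"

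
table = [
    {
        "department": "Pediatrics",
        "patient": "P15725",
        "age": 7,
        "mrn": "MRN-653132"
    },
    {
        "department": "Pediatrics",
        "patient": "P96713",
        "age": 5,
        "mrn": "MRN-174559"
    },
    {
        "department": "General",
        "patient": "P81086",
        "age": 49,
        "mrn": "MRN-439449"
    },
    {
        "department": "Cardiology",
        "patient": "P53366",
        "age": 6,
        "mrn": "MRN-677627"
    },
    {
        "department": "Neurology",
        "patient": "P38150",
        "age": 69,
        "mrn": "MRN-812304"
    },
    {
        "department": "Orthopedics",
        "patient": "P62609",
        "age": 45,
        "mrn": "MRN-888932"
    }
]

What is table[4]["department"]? "Neurology"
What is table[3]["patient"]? "P53366"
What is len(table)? 6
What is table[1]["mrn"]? "MRN-174559"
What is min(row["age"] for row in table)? 5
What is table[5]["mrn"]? "MRN-888932"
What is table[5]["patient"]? "P62609"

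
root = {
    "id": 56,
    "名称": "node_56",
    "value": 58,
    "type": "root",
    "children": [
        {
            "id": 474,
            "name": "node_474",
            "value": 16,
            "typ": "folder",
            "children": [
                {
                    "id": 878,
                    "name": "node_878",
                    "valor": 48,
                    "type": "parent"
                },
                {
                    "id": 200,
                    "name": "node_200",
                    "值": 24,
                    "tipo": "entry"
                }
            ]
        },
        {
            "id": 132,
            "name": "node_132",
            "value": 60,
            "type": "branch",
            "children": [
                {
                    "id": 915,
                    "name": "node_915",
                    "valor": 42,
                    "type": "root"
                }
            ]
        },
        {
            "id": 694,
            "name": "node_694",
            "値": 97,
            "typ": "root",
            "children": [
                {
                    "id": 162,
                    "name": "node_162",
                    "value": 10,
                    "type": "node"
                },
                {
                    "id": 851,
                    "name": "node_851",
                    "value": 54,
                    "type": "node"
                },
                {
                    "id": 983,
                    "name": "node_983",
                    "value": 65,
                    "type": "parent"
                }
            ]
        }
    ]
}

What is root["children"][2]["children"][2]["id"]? 983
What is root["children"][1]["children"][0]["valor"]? 42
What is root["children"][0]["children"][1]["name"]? "node_200"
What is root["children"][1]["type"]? "branch"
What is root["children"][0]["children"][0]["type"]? "parent"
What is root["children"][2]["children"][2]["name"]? "node_983"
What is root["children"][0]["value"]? 16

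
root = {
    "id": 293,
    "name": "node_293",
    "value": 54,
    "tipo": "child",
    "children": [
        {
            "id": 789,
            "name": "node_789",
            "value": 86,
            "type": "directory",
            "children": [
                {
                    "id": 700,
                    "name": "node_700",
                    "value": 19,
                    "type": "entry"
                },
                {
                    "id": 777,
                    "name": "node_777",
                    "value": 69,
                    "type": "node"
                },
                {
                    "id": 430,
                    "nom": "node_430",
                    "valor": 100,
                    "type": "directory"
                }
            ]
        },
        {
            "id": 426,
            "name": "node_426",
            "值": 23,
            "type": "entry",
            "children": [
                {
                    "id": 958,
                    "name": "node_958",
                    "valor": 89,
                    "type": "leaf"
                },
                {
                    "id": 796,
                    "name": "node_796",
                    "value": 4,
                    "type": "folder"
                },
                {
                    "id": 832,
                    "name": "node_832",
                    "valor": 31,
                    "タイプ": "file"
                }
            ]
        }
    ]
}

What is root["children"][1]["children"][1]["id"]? 796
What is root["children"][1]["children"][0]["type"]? "leaf"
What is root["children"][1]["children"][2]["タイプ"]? "file"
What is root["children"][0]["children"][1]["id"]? 777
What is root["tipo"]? "child"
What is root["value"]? 54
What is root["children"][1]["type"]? "entry"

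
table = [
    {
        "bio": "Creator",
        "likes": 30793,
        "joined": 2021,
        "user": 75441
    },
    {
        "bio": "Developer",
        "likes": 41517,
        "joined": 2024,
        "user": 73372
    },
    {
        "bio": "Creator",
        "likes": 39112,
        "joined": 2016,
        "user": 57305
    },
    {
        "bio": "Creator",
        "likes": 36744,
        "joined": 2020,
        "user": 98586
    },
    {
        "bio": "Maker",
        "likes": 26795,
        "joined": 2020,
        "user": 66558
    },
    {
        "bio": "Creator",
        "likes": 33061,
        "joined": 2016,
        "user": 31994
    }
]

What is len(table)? 6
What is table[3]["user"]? 98586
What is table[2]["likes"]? 39112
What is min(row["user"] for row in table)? 31994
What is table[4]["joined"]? 2020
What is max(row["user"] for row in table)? 98586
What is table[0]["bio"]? "Creator"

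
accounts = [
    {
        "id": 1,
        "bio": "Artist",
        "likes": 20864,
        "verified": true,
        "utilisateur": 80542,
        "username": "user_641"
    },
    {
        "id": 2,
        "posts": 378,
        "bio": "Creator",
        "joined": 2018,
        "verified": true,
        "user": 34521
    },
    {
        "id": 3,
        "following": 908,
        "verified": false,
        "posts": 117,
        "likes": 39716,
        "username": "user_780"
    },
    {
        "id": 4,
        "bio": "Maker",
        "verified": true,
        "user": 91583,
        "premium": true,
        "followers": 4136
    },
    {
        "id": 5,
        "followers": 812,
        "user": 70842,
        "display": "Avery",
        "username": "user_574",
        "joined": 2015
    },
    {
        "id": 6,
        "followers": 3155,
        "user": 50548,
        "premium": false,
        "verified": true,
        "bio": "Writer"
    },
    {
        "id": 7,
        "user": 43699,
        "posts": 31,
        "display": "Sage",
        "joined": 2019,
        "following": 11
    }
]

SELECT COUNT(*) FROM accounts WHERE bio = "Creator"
1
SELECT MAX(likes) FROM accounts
39716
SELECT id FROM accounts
[1, 2, 3, 4, 5, 6, 7]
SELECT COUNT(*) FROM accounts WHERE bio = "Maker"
1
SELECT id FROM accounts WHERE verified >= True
[1, 2, 4, 6]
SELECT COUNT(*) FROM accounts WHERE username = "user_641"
1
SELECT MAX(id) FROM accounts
7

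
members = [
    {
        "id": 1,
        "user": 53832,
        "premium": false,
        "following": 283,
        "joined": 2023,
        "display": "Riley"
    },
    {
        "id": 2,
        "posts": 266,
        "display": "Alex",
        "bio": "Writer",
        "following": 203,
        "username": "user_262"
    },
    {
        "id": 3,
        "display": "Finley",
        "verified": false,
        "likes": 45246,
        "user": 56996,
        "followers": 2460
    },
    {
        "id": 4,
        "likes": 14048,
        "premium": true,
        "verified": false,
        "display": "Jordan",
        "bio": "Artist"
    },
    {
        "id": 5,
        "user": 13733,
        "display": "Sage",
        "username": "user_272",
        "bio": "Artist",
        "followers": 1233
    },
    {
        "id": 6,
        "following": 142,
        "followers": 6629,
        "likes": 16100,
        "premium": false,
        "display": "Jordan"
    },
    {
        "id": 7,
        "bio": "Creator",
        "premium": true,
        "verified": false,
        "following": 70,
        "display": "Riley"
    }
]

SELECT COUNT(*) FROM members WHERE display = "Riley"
2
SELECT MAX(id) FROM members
7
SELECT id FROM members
[1, 2, 3, 4, 5, 6, 7]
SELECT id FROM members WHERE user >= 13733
[1, 3, 5]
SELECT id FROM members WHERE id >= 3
[3, 4, 5, 6, 7]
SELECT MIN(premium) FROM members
False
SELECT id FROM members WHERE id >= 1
[1, 2, 3, 4, 5, 6, 7]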